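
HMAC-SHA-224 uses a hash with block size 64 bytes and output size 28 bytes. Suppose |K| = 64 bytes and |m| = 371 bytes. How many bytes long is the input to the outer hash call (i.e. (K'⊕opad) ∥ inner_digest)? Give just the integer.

92

Key is 64 ≤ 64 bytes, zero-padded: |K'| = 64.
Outer input = (K'⊕opad) ∥ H(inner) → 64 + 28 = 92 bytes.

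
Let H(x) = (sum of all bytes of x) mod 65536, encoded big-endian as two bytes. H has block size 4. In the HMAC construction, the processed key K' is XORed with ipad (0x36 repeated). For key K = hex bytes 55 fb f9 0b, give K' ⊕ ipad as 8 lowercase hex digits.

63cdcf3d

Key hex bytes 55 fb f9 0b is exactly B = 4 bytes: K' = 55 fb f9 0b.
XOR each byte with 0x36: 55⊕36=63, fb⊕36=cd, f9⊕36=cf, 0b⊕36=3d.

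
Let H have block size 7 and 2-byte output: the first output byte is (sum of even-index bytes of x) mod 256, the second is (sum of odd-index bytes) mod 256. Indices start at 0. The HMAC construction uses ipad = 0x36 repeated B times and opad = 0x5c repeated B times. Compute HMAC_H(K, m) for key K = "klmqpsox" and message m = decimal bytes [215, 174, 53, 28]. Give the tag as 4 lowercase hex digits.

Key "klmqpsox" = 6b 6c 6d 71 70 73 6f 78 is 8 bytes > B = 7, so hash it first: H(key) = b7 c8, then zero-pad to 7 bytes: K' = b7 c8 00 00 00 00 00.
K' ⊕ ipad = 81 fe 36 36 36 36 36.  K' ⊕ opad = eb 94 5c 5c 5c 5c 5c.
Inner input = (K'⊕ipad) ∥ m = 81 fe 36 36 36 36 36 ∥ d7 ae 35 1c.
Inner hash: even-index sum = 493 mod 256 = 237; odd-index sum = 630 mod 256 = 118 → ed 76.
Outer input = (K'⊕opad) ∥ inner = eb 94 5c 5c 5c 5c 5c ∥ ed 76.
Outer hash (tag): even-index sum = 629 mod 256 = 117; odd-index sum = 569 mod 256 = 57 → 75 39.

7539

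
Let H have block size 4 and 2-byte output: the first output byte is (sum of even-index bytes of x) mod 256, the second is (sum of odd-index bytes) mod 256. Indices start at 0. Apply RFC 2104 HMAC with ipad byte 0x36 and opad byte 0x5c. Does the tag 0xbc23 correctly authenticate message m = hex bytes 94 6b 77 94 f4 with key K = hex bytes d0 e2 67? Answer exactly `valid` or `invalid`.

invalid

Key hex bytes d0 e2 67 is 3 bytes ≤ B = 4; zero-pad to 4 bytes: K' = d0 e2 67 00.
K' ⊕ ipad = e6 d4 51 36; K' ⊕ opad = 8c be 3b 5c.
Inner hash: even-index sum = 822 mod 256 = 54; odd-index sum = 521 mod 256 = 9 → 36 09.
Outer hash (recomputed tag): even-index sum = 253 mod 256 = 253; odd-index sum = 291 mod 256 = 35 → fd 23.
Recomputed tag = fd23; claimed = bc23 → mismatch.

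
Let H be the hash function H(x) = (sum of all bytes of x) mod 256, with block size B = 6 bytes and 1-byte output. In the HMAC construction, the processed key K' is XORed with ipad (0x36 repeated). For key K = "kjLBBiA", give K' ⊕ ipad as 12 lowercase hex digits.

Key "kjLBBiA" = 6b 6a 4c 42 42 69 41 is 7 bytes > B = 6, so hash it first: H(key) = 4f, then zero-pad to 6 bytes: K' = 4f 00 00 00 00 00.
XOR each byte with 0x36: 4f⊕36=79, 00⊕36=36, 00⊕36=36, 00⊕36=36, 00⊕36=36, 00⊕36=36.

793636363636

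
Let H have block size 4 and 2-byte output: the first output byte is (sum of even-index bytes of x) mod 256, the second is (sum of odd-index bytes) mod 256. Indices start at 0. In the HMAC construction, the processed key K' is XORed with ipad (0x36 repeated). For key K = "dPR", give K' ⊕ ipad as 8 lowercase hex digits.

Key "dPR" = 64 50 52 is 3 bytes ≤ B = 4; zero-pad to 4 bytes: K' = 64 50 52 00.
XOR each byte with 0x36: 64⊕36=52, 50⊕36=66, 52⊕36=64, 00⊕36=36.

52666436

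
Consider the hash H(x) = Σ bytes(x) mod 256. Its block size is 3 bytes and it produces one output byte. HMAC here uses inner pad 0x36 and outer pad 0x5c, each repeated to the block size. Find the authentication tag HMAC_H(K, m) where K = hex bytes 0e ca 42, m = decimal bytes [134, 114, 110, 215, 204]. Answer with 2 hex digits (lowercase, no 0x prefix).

b7

Key hex bytes 0e ca 42 is exactly B = 3 bytes: K' = 0e ca 42.
K' ⊕ ipad = 38 fc 74.  K' ⊕ opad = 52 96 1e.
Inner input = (K'⊕ipad) ∥ m = 38 fc 74 ∥ 86 72 6e d7 cc.
Inner hash: sum = 56+252+116+134+114+110+215+204 = 1201; mod 256 = 177 → b1.
Outer input = (K'⊕opad) ∥ inner = 52 96 1e ∥ b1.
Outer hash (tag): sum = 82+150+30+177 = 439; mod 256 = 183 → b7.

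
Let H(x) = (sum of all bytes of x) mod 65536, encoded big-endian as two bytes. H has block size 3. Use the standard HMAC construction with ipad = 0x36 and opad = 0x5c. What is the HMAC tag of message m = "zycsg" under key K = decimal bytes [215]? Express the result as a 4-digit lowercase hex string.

01c3

Key decimal bytes [215] = d7 is 1 byte ≤ B = 3; zero-pad to 3 bytes: K' = d7 00 00.
K' ⊕ ipad = e1 36 36.  K' ⊕ opad = 8b 5c 5c.
Inner input = (K'⊕ipad) ∥ m = e1 36 36 ∥ 7a 79 63 73 67.
Inner hash: sum = 225+54+54+122+121+99+115+103 = 893 → 03 7d.
Outer input = (K'⊕opad) ∥ inner = 8b 5c 5c ∥ 03 7d.
Outer hash (tag): sum = 139+92+92+3+125 = 451 → 01 c3.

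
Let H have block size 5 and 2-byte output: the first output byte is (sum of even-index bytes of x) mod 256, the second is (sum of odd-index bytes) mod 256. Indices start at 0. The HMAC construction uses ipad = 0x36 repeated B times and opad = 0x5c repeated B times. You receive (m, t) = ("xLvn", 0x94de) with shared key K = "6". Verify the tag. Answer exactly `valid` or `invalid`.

Key "6" = 36 is 1 byte ≤ B = 5; zero-pad to 5 bytes: K' = 36 00 00 00 00.
K' ⊕ ipad = 00 36 36 36 36; K' ⊕ opad = 6a 5c 5c 5c 5c.
Inner hash: even-index sum = 294 mod 256 = 38; odd-index sum = 346 mod 256 = 90 → 26 5a.
Outer hash (recomputed tag): even-index sum = 380 mod 256 = 124; odd-index sum = 222 mod 256 = 222 → 7c de.
Recomputed tag = 7cde; claimed = 94de → mismatch.

invalid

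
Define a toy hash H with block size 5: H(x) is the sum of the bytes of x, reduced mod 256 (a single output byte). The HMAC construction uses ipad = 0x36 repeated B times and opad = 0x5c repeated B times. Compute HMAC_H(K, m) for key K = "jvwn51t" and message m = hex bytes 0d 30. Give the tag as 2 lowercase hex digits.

f1

Key "jvwn51t" = 6a 76 77 6e 35 31 74 is 7 bytes > B = 5, so hash it first: H(key) = 9f, then zero-pad to 5 bytes: K' = 9f 00 00 00 00.
K' ⊕ ipad = a9 36 36 36 36.  K' ⊕ opad = c3 5c 5c 5c 5c.
Inner input = (K'⊕ipad) ∥ m = a9 36 36 36 36 ∥ 0d 30.
Inner hash: sum = 169+54+54+54+54+13+48 = 446; mod 256 = 190 → be.
Outer input = (K'⊕opad) ∥ inner = c3 5c 5c 5c 5c ∥ be.
Outer hash (tag): sum = 195+92+92+92+92+190 = 753; mod 256 = 241 → f1.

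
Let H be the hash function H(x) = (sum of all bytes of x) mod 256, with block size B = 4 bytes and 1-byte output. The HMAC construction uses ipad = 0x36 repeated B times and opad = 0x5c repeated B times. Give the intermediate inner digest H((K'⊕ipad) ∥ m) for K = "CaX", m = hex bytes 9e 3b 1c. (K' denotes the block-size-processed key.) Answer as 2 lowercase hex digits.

Key "CaX" = 43 61 58 is 3 bytes ≤ B = 4; zero-pad to 4 bytes: K' = 43 61 58 00.
K' ⊕ ipad = 75 57 6e 36.
Inner input = 75 57 6e 36 ∥ 9e 3b 1c.
Inner hash: sum = 117+87+110+54+158+59+28 = 613; mod 256 = 101 → 65.

65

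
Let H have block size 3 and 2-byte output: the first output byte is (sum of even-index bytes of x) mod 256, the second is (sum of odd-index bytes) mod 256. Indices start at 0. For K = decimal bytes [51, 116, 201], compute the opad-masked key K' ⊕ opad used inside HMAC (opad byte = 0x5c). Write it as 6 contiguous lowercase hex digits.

6f2895

Key decimal bytes [51, 116, 201] = 33 74 c9 is exactly B = 3 bytes: K' = 33 74 c9.
XOR each byte with 0x5c: 33⊕5c=6f, 74⊕5c=28, c9⊕5c=95.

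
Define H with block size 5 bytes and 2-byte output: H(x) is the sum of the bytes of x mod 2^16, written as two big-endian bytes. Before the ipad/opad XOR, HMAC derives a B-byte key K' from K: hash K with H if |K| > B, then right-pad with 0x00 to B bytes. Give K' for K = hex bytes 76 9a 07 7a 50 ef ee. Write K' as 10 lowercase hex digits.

03be000000

|K| = 7 > B = 5, so first hash the key.
H(K): sum = 118+154+7+122+80+239+238 = 958 → 03 be.
Zero-pad H(K) = 03 be to 5 bytes: K' = 03 be 00 00 00.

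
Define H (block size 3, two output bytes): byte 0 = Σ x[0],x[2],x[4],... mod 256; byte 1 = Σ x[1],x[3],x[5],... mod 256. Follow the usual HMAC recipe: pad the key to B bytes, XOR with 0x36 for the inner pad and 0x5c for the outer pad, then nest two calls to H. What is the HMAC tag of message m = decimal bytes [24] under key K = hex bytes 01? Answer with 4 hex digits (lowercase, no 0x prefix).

Key hex bytes 01 is 1 byte ≤ B = 3; zero-pad to 3 bytes: K' = 01 00 00.
K' ⊕ ipad = 37 36 36.  K' ⊕ opad = 5d 5c 5c.
Inner input = (K'⊕ipad) ∥ m = 37 36 36 ∥ 18.
Inner hash: even-index sum = 109 mod 256 = 109; odd-index sum = 78 mod 256 = 78 → 6d 4e.
Outer input = (K'⊕opad) ∥ inner = 5d 5c 5c ∥ 6d 4e.
Outer hash (tag): even-index sum = 263 mod 256 = 7; odd-index sum = 201 mod 256 = 201 → 07 c9.

07c9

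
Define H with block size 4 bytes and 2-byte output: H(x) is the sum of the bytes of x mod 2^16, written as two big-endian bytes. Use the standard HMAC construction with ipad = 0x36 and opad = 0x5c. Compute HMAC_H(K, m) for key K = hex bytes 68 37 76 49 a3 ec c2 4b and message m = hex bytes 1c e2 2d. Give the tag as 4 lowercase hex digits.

0257

Key hex bytes 68 37 76 49 a3 ec c2 4b is 8 bytes > B = 4, so hash it first: H(key) = 03 fa, then zero-pad to 4 bytes: K' = 03 fa 00 00.
K' ⊕ ipad = 35 cc 36 36.  K' ⊕ opad = 5f a6 5c 5c.
Inner input = (K'⊕ipad) ∥ m = 35 cc 36 36 ∥ 1c e2 2d.
Inner hash: sum = 53+204+54+54+28+226+45 = 664 → 02 98.
Outer input = (K'⊕opad) ∥ inner = 5f a6 5c 5c ∥ 02 98.
Outer hash (tag): sum = 95+166+92+92+2+152 = 599 → 02 57.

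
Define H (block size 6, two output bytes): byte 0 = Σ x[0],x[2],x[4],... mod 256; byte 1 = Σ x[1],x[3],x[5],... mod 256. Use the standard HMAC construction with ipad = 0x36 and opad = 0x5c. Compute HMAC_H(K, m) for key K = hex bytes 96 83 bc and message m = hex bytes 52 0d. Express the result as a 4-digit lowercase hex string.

b8c5

Key hex bytes 96 83 bc is 3 bytes ≤ B = 6; zero-pad to 6 bytes: K' = 96 83 bc 00 00 00.
K' ⊕ ipad = a0 b5 8a 36 36 36.  K' ⊕ opad = ca df e0 5c 5c 5c.
Inner input = (K'⊕ipad) ∥ m = a0 b5 8a 36 36 36 ∥ 52 0d.
Inner hash: even-index sum = 434 mod 256 = 178; odd-index sum = 302 mod 256 = 46 → b2 2e.
Outer input = (K'⊕opad) ∥ inner = ca df e0 5c 5c 5c ∥ b2 2e.
Outer hash (tag): even-index sum = 696 mod 256 = 184; odd-index sum = 453 mod 256 = 197 → b8 c5.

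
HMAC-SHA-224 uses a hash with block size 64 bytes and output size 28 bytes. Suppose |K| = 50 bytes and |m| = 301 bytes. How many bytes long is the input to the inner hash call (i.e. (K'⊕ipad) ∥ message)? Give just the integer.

365

Key is 50 ≤ 64 bytes, zero-padded: |K'| = 64.
Inner input = (K'⊕ipad) ∥ m → 64 + 301 = 365 bytes.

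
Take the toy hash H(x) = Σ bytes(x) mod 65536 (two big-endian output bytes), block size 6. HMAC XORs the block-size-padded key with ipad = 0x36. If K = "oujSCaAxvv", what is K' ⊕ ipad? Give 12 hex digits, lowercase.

35dc36363636

Key "oujSCaAxvv" = 6f 75 6a 53 43 61 41 78 76 76 is 10 bytes > B = 6, so hash it first: H(key) = 03 ea, then zero-pad to 6 bytes: K' = 03 ea 00 00 00 00.
XOR each byte with 0x36: 03⊕36=35, ea⊕36=dc, 00⊕36=36, 00⊕36=36, 00⊕36=36, 00⊕36=36.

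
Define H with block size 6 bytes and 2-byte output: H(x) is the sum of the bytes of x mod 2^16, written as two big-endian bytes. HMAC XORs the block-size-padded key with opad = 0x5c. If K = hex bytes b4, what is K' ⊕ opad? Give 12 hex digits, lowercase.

Key hex bytes b4 is 1 byte ≤ B = 6; zero-pad to 6 bytes: K' = b4 00 00 00 00 00.
XOR each byte with 0x5c: b4⊕5c=e8, 00⊕5c=5c, 00⊕5c=5c, 00⊕5c=5c, 00⊕5c=5c, 00⊕5c=5c.

e85c5c5c5c5c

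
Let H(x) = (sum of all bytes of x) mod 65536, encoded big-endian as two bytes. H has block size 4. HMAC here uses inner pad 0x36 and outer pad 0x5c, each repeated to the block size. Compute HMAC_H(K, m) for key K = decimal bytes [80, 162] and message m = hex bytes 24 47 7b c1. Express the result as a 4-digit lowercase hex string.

Key decimal bytes [80, 162] = 50 a2 is 2 bytes ≤ B = 4; zero-pad to 4 bytes: K' = 50 a2 00 00.
K' ⊕ ipad = 66 94 36 36.  K' ⊕ opad = 0c fe 5c 5c.
Inner input = (K'⊕ipad) ∥ m = 66 94 36 36 ∥ 24 47 7b c1.
Inner hash: sum = 102+148+54+54+36+71+123+193 = 781 → 03 0d.
Outer input = (K'⊕opad) ∥ inner = 0c fe 5c 5c ∥ 03 0d.
Outer hash (tag): sum = 12+254+92+92+3+13 = 466 → 01 d2.

01d2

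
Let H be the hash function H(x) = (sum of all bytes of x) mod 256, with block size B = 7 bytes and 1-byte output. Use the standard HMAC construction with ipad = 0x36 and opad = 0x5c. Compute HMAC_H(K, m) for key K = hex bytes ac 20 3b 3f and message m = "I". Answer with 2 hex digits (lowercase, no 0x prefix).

Key hex bytes ac 20 3b 3f is 4 bytes ≤ B = 7; zero-pad to 7 bytes: K' = ac 20 3b 3f 00 00 00.
K' ⊕ ipad = 9a 16 0d 09 36 36 36.  K' ⊕ opad = f0 7c 67 63 5c 5c 5c.
Inner input = (K'⊕ipad) ∥ m = 9a 16 0d 09 36 36 36 ∥ 49.
Inner hash: sum = 154+22+13+9+54+54+54+73 = 433; mod 256 = 177 → b1.
Outer input = (K'⊕opad) ∥ inner = f0 7c 67 63 5c 5c 5c ∥ b1.
Outer hash (tag): sum = 240+124+103+99+92+92+92+177 = 1019; mod 256 = 251 → fb.

fb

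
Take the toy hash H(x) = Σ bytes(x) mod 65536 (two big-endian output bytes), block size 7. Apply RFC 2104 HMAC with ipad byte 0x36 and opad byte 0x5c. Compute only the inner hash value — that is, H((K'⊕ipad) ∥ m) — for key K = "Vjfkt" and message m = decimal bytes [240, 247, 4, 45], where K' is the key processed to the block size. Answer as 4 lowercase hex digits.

Key "Vjfkt" = 56 6a 66 6b 74 is 5 bytes ≤ B = 7; zero-pad to 7 bytes: K' = 56 6a 66 6b 74 00 00.
K' ⊕ ipad = 60 5c 50 5d 42 36 36.
Inner input = 60 5c 50 5d 42 36 36 ∥ f0 f7 04 2d.
Inner hash: sum = 96+92+80+93+66+54+54+240+247+4+45 = 1071 → 04 2f.

042f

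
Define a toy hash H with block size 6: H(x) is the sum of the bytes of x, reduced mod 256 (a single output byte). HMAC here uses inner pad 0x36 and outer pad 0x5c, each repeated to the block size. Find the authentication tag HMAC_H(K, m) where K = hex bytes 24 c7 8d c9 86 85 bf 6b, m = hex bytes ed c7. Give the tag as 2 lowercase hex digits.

f8

Key hex bytes 24 c7 8d c9 86 85 bf 6b is 8 bytes > B = 6, so hash it first: H(key) = 76, then zero-pad to 6 bytes: K' = 76 00 00 00 00 00.
K' ⊕ ipad = 40 36 36 36 36 36.  K' ⊕ opad = 2a 5c 5c 5c 5c 5c.
Inner input = (K'⊕ipad) ∥ m = 40 36 36 36 36 36 ∥ ed c7.
Inner hash: sum = 64+54+54+54+54+54+237+199 = 770; mod 256 = 2 → 02.
Outer input = (K'⊕opad) ∥ inner = 2a 5c 5c 5c 5c 5c ∥ 02.
Outer hash (tag): sum = 42+92+92+92+92+92+2 = 504; mod 256 = 248 → f8.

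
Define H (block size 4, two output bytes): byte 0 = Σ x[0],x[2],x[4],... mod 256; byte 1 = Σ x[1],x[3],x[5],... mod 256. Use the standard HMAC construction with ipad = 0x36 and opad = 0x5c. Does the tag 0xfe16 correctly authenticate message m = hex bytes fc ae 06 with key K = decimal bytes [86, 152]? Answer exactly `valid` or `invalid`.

invalid

Key decimal bytes [86, 152] = 56 98 is 2 bytes ≤ B = 4; zero-pad to 4 bytes: K' = 56 98 00 00.
K' ⊕ ipad = 60 ae 36 36; K' ⊕ opad = 0a c4 5c 5c.
Inner hash: even-index sum = 408 mod 256 = 152; odd-index sum = 402 mod 256 = 146 → 98 92.
Outer hash (recomputed tag): even-index sum = 254 mod 256 = 254; odd-index sum = 434 mod 256 = 178 → fe b2.
Recomputed tag = feb2; claimed = fe16 → mismatch.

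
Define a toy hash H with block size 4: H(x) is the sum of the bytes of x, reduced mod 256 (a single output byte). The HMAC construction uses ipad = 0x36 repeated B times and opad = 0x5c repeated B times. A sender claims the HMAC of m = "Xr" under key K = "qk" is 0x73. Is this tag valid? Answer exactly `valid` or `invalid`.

Key "qk" = 71 6b is 2 bytes ≤ B = 4; zero-pad to 4 bytes: K' = 71 6b 00 00.
K' ⊕ ipad = 47 5d 36 36; K' ⊕ opad = 2d 37 5c 5c.
Inner hash: sum = 71+93+54+54+88+114 = 474; mod 256 = 218 → da.
Outer hash (recomputed tag): sum = 45+55+92+92+218 = 502; mod 256 = 246 → f6.
Recomputed tag = f6; claimed = 73 → mismatch.

invalid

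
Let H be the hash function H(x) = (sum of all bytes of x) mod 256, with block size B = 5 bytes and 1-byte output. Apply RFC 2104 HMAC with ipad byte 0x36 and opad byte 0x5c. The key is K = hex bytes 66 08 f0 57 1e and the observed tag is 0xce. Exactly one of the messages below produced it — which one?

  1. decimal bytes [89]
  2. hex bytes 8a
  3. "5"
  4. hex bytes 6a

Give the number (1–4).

Key hex bytes 66 08 f0 57 1e is exactly B = 5 bytes: K' = 66 08 f0 57 1e.
K' ⊕ ipad = 50 3e c6 61 28; K' ⊕ opad = 3a 54 ac 0b 42.
m1: inner = H(50 3e c6 61 28 59) = 36; tag = H(3a 54 ac 0b 42 36) = bd
m2: inner = H(50 3e c6 61 28 8a) = 67; tag = H(3a 54 ac 0b 42 67) = ee
m3: inner = H(50 3e c6 61 28 35) = 12; tag = H(3a 54 ac 0b 42 12) = 99
m4: inner = H(50 3e c6 61 28 6a) = 47; tag = H(3a 54 ac 0b 42 47) = ce ← matches

4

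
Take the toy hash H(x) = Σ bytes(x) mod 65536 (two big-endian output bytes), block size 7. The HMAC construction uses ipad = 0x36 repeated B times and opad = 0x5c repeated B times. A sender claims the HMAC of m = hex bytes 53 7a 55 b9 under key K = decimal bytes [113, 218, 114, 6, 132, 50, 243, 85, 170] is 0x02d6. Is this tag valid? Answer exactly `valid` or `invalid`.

valid

Key decimal bytes [113, 218, 114, 6, 132, 50, 243, 85, 170] = 71 da 72 06 84 32 f3 55 aa is 9 bytes > B = 7, so hash it first: H(key) = 04 6b, then zero-pad to 7 bytes: K' = 04 6b 00 00 00 00 00.
K' ⊕ ipad = 32 5d 36 36 36 36 36; K' ⊕ opad = 58 37 5c 5c 5c 5c 5c.
Inner hash: sum = 50+93+54+54+54+54+54+83+122+85+185 = 888 → 03 78.
Outer hash (recomputed tag): sum = 88+55+92+92+92+92+92+3+120 = 726 → 02 d6.
Recomputed tag = 02d6; claimed = 02d6 → match.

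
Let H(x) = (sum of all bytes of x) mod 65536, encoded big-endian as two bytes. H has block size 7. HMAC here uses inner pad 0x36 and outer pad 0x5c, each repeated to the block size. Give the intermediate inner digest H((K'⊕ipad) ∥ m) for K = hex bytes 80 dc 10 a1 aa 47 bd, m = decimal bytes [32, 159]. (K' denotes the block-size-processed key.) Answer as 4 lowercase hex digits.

Key hex bytes 80 dc 10 a1 aa 47 bd is exactly B = 7 bytes: K' = 80 dc 10 a1 aa 47 bd.
K' ⊕ ipad = b6 ea 26 97 9c 71 8b.
Inner input = b6 ea 26 97 9c 71 8b ∥ 20 9f.
Inner hash: sum = 182+234+38+151+156+113+139+32+159 = 1204 → 04 b4.

04b4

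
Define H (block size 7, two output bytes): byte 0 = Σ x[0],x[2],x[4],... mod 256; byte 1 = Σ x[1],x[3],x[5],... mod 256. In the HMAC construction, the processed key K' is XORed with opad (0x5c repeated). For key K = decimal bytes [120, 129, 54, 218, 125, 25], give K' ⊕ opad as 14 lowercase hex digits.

24dd6a8621455c

Key decimal bytes [120, 129, 54, 218, 125, 25] = 78 81 36 da 7d 19 is 6 bytes ≤ B = 7; zero-pad to 7 bytes: K' = 78 81 36 da 7d 19 00.
XOR each byte with 0x5c: 78⊕5c=24, 81⊕5c=dd, 36⊕5c=6a, da⊕5c=86, 7d⊕5c=21, 19⊕5c=45, 00⊕5c=5c.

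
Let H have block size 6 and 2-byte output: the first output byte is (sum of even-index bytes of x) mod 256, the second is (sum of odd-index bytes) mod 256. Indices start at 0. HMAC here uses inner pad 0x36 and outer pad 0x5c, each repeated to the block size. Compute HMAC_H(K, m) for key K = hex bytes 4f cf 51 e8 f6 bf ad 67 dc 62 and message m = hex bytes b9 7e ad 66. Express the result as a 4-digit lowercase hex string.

Key hex bytes 4f cf 51 e8 f6 bf ad 67 dc 62 is 10 bytes > B = 6, so hash it first: H(key) = 1f 3f, then zero-pad to 6 bytes: K' = 1f 3f 00 00 00 00.
K' ⊕ ipad = 29 09 36 36 36 36.  K' ⊕ opad = 43 63 5c 5c 5c 5c.
Inner input = (K'⊕ipad) ∥ m = 29 09 36 36 36 36 ∥ b9 7e ad 66.
Inner hash: even-index sum = 507 mod 256 = 251; odd-index sum = 345 mod 256 = 89 → fb 59.
Outer input = (K'⊕opad) ∥ inner = 43 63 5c 5c 5c 5c ∥ fb 59.
Outer hash (tag): even-index sum = 502 mod 256 = 246; odd-index sum = 372 mod 256 = 116 → f6 74.

f674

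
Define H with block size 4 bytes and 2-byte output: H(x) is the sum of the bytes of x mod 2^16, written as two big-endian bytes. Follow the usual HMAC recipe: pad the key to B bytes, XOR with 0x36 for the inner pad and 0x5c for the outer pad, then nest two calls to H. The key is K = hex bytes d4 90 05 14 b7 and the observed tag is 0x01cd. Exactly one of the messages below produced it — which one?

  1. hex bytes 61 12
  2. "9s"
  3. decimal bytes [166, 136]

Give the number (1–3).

Key hex bytes d4 90 05 14 b7 is 5 bytes > B = 4, so hash it first: H(key) = 02 34, then zero-pad to 4 bytes: K' = 02 34 00 00.
K' ⊕ ipad = 34 02 36 36; K' ⊕ opad = 5e 68 5c 5c.
m1: inner = H(34 02 36 36 61 12) = 01 15; tag = H(5e 68 5c 5c 01 15) = 0194
m2: inner = H(34 02 36 36 39 73) = 01 4e; tag = H(5e 68 5c 5c 01 4e) = 01cd ← matches
m3: inner = H(34 02 36 36 a6 88) = 01 d0; tag = H(5e 68 5c 5c 01 d0) = 024f

2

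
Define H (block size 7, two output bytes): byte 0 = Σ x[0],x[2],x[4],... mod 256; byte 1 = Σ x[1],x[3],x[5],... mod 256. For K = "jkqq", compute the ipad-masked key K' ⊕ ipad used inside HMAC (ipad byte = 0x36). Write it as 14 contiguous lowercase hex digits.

5c5d4747363636

Key "jkqq" = 6a 6b 71 71 is 4 bytes ≤ B = 7; zero-pad to 7 bytes: K' = 6a 6b 71 71 00 00 00.
XOR each byte with 0x36: 6a⊕36=5c, 6b⊕36=5d, 71⊕36=47, 71⊕36=47, 00⊕36=36, 00⊕36=36, 00⊕36=36.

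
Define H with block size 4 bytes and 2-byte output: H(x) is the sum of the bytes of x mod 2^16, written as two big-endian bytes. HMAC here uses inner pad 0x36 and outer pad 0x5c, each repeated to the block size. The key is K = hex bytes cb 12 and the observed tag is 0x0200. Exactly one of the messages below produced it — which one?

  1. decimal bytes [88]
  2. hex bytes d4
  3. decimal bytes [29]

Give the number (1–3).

2

Key hex bytes cb 12 is 2 bytes ≤ B = 4; zero-pad to 4 bytes: K' = cb 12 00 00.
K' ⊕ ipad = fd 24 36 36; K' ⊕ opad = 97 4e 5c 5c.
m1: inner = H(fd 24 36 36 58) = 01 e5; tag = H(97 4e 5c 5c 01 e5) = 0283
m2: inner = H(fd 24 36 36 d4) = 02 61; tag = H(97 4e 5c 5c 02 61) = 0200 ← matches
m3: inner = H(fd 24 36 36 1d) = 01 aa; tag = H(97 4e 5c 5c 01 aa) = 0248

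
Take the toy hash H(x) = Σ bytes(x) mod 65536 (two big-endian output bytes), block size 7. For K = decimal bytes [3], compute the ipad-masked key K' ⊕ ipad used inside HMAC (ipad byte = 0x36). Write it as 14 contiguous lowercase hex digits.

Key decimal bytes [3] = 03 is 1 byte ≤ B = 7; zero-pad to 7 bytes: K' = 03 00 00 00 00 00 00.
XOR each byte with 0x36: 03⊕36=35, 00⊕36=36, 00⊕36=36, 00⊕36=36, 00⊕36=36, 00⊕36=36, 00⊕36=36.

35363636363636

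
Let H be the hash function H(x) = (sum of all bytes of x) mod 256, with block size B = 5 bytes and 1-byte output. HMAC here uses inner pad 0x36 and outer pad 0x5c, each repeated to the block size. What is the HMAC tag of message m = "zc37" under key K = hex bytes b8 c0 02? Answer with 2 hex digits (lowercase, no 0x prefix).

Key hex bytes b8 c0 02 is 3 bytes ≤ B = 5; zero-pad to 5 bytes: K' = b8 c0 02 00 00.
K' ⊕ ipad = 8e f6 34 36 36.  K' ⊕ opad = e4 9c 5e 5c 5c.
Inner input = (K'⊕ipad) ∥ m = 8e f6 34 36 36 ∥ 7a 63 33 37.
Inner hash: sum = 142+246+52+54+54+122+99+51+55 = 875; mod 256 = 107 → 6b.
Outer input = (K'⊕opad) ∥ inner = e4 9c 5e 5c 5c ∥ 6b.
Outer hash (tag): sum = 228+156+94+92+92+107 = 769; mod 256 = 1 → 01.

01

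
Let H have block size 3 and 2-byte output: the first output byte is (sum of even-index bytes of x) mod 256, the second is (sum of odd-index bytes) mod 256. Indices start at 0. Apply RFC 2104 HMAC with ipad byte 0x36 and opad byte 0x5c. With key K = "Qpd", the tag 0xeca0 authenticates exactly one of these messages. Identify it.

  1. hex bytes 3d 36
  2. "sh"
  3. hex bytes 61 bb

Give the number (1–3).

Key "Qpd" = 51 70 64 is exactly B = 3 bytes: K' = 51 70 64.
K' ⊕ ipad = 67 46 52; K' ⊕ opad = 0d 2c 38.
m1: inner = H(67 46 52 3d 36) = ef 83; tag = H(0d 2c 38 ef 83) = c81b
m2: inner = H(67 46 52 73 68) = 21 b9; tag = H(0d 2c 38 21 b9) = fe4d
m3: inner = H(67 46 52 61 bb) = 74 a7; tag = H(0d 2c 38 74 a7) = eca0 ← matches

3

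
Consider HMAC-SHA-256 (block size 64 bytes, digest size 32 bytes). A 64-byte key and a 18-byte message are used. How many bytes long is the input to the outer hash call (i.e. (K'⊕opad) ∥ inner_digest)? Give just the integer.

96

Key is 64 ≤ 64 bytes, zero-padded: |K'| = 64.
Outer input = (K'⊕opad) ∥ H(inner) → 64 + 32 = 96 bytes.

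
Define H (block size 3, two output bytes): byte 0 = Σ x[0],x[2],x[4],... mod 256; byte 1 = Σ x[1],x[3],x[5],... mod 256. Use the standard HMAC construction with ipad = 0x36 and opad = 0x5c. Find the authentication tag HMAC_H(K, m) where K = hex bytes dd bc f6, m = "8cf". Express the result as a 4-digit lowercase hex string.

Key hex bytes dd bc f6 is exactly B = 3 bytes: K' = dd bc f6.
K' ⊕ ipad = eb 8a c0.  K' ⊕ opad = 81 e0 aa.
Inner input = (K'⊕ipad) ∥ m = eb 8a c0 ∥ 38 63 66.
Inner hash: even-index sum = 526 mod 256 = 14; odd-index sum = 296 mod 256 = 40 → 0e 28.
Outer input = (K'⊕opad) ∥ inner = 81 e0 aa ∥ 0e 28.
Outer hash (tag): even-index sum = 339 mod 256 = 83; odd-index sum = 238 mod 256 = 238 → 53 ee.

53ee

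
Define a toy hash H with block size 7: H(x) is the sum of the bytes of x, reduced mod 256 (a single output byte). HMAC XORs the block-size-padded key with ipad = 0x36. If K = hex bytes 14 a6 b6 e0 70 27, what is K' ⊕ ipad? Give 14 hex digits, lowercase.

229080d6461136

Key hex bytes 14 a6 b6 e0 70 27 is 6 bytes ≤ B = 7; zero-pad to 7 bytes: K' = 14 a6 b6 e0 70 27 00.
XOR each byte with 0x36: 14⊕36=22, a6⊕36=90, b6⊕36=80, e0⊕36=d6, 70⊕36=46, 27⊕36=11, 00⊕36=36.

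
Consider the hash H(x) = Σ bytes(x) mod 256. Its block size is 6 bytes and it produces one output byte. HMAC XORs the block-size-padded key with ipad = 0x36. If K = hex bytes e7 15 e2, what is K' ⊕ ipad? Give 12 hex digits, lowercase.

d123d4363636

Key hex bytes e7 15 e2 is 3 bytes ≤ B = 6; zero-pad to 6 bytes: K' = e7 15 e2 00 00 00.
XOR each byte with 0x36: e7⊕36=d1, 15⊕36=23, e2⊕36=d4, 00⊕36=36, 00⊕36=36, 00⊕36=36.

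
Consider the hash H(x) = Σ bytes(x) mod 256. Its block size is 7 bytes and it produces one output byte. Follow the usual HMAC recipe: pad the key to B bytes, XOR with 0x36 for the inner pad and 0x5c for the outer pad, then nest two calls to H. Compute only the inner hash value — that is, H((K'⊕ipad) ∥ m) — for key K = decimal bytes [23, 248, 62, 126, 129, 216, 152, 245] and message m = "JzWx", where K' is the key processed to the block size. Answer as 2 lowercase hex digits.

Key decimal bytes [23, 248, 62, 126, 129, 216, 152, 245] = 17 f8 3e 7e 81 d8 98 f5 is 8 bytes > B = 7, so hash it first: H(key) = b1, then zero-pad to 7 bytes: K' = b1 00 00 00 00 00 00.
K' ⊕ ipad = 87 36 36 36 36 36 36.
Inner input = 87 36 36 36 36 36 36 ∥ 4a 7a 57 78.
Inner hash: sum = 135+54+54+54+54+54+54+74+122+87+120 = 862; mod 256 = 94 → 5e.

5e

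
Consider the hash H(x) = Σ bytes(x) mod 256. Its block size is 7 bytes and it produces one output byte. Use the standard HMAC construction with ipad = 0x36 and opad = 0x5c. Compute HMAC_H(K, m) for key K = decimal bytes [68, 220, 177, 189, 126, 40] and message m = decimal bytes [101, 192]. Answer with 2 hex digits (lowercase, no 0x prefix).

Key decimal bytes [68, 220, 177, 189, 126, 40] = 44 dc b1 bd 7e 28 is 6 bytes ≤ B = 7; zero-pad to 7 bytes: K' = 44 dc b1 bd 7e 28 00.
K' ⊕ ipad = 72 ea 87 8b 48 1e 36.  K' ⊕ opad = 18 80 ed e1 22 74 5c.
Inner input = (K'⊕ipad) ∥ m = 72 ea 87 8b 48 1e 36 ∥ 65 c0.
Inner hash: sum = 114+234+135+139+72+30+54+101+192 = 1071; mod 256 = 47 → 2f.
Outer input = (K'⊕opad) ∥ inner = 18 80 ed e1 22 74 5c ∥ 2f.
Outer hash (tag): sum = 24+128+237+225+34+116+92+47 = 903; mod 256 = 135 → 87.

87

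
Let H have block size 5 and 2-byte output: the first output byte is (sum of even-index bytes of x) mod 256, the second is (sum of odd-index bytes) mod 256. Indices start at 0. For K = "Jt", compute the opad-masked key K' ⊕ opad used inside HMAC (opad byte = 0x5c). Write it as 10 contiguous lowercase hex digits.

16285c5c5c

Key "Jt" = 4a 74 is 2 bytes ≤ B = 5; zero-pad to 5 bytes: K' = 4a 74 00 00 00.
XOR each byte with 0x5c: 4a⊕5c=16, 74⊕5c=28, 00⊕5c=5c, 00⊕5c=5c, 00⊕5c=5c.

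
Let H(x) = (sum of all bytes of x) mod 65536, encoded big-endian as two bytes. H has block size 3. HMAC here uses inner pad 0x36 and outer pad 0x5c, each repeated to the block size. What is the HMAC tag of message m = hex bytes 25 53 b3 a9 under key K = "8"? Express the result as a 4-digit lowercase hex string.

Key "8" = 38 is 1 byte ≤ B = 3; zero-pad to 3 bytes: K' = 38 00 00.
K' ⊕ ipad = 0e 36 36.  K' ⊕ opad = 64 5c 5c.
Inner input = (K'⊕ipad) ∥ m = 0e 36 36 ∥ 25 53 b3 a9.
Inner hash: sum = 14+54+54+37+83+179+169 = 590 → 02 4e.
Outer input = (K'⊕opad) ∥ inner = 64 5c 5c ∥ 02 4e.
Outer hash (tag): sum = 100+92+92+2+78 = 364 → 01 6c.

016c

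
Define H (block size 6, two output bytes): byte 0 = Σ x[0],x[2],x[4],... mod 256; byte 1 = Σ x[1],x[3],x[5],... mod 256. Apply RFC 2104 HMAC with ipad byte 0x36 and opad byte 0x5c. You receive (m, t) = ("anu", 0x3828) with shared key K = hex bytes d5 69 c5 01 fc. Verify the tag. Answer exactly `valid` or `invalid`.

valid

Key hex bytes d5 69 c5 01 fc is 5 bytes ≤ B = 6; zero-pad to 6 bytes: K' = d5 69 c5 01 fc 00.
K' ⊕ ipad = e3 5f f3 37 ca 36; K' ⊕ opad = 89 35 99 5d a0 5c.
Inner hash: even-index sum = 886 mod 256 = 118; odd-index sum = 314 mod 256 = 58 → 76 3a.
Outer hash (recomputed tag): even-index sum = 568 mod 256 = 56; odd-index sum = 296 mod 256 = 40 → 38 28.
Recomputed tag = 3828; claimed = 3828 → match.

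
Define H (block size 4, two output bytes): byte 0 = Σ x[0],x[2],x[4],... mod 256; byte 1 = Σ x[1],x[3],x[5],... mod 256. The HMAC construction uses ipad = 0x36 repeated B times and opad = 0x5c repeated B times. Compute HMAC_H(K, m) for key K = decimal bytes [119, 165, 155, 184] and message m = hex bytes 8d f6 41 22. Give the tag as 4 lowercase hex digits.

Key decimal bytes [119, 165, 155, 184] = 77 a5 9b b8 is exactly B = 4 bytes: K' = 77 a5 9b b8.
K' ⊕ ipad = 41 93 ad 8e.  K' ⊕ opad = 2b f9 c7 e4.
Inner input = (K'⊕ipad) ∥ m = 41 93 ad 8e ∥ 8d f6 41 22.
Inner hash: even-index sum = 444 mod 256 = 188; odd-index sum = 569 mod 256 = 57 → bc 39.
Outer input = (K'⊕opad) ∥ inner = 2b f9 c7 e4 ∥ bc 39.
Outer hash (tag): even-index sum = 430 mod 256 = 174; odd-index sum = 534 mod 256 = 22 → ae 16.

ae16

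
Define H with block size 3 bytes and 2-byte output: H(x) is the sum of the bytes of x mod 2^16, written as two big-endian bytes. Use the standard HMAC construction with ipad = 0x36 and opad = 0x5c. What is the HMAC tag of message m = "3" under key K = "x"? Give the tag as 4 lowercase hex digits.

01c9

Key "x" = 78 is 1 byte ≤ B = 3; zero-pad to 3 bytes: K' = 78 00 00.
K' ⊕ ipad = 4e 36 36.  K' ⊕ opad = 24 5c 5c.
Inner input = (K'⊕ipad) ∥ m = 4e 36 36 ∥ 33.
Inner hash: sum = 78+54+54+51 = 237 → 00 ed.
Outer input = (K'⊕opad) ∥ inner = 24 5c 5c ∥ 00 ed.
Outer hash (tag): sum = 36+92+92+0+237 = 457 → 01 c9.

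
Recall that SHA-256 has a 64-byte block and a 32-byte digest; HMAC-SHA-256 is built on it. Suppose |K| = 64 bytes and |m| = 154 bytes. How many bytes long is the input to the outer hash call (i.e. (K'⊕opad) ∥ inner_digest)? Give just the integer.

Key is 64 ≤ 64 bytes, zero-padded: |K'| = 64.
Outer input = (K'⊕opad) ∥ H(inner) → 64 + 32 = 96 bytes.

96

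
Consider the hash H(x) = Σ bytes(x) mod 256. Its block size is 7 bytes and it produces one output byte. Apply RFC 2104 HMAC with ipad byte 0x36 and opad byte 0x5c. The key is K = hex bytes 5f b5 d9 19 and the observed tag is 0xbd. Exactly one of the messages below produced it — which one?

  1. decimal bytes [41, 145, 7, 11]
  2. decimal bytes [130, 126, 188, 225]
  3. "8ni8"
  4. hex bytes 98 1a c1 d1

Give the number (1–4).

Key hex bytes 5f b5 d9 19 is 4 bytes ≤ B = 7; zero-pad to 7 bytes: K' = 5f b5 d9 19 00 00 00.
K' ⊕ ipad = 69 83 ef 2f 36 36 36; K' ⊕ opad = 03 e9 85 45 5c 5c 5c.
m1: inner = H(69 83 ef 2f 36 36 36 29 91 07 0b) = 78; tag = H(03 e9 85 45 5c 5c 5c 78) = 42
m2: inner = H(69 83 ef 2f 36 36 36 82 7e bc e1) = 49; tag = H(03 e9 85 45 5c 5c 5c 49) = 13
m3: inner = H(69 83 ef 2f 36 36 36 38 6e 69 38) = f3; tag = H(03 e9 85 45 5c 5c 5c f3) = bd ← matches
m4: inner = H(69 83 ef 2f 36 36 36 98 1a c1 d1) = f0; tag = H(03 e9 85 45 5c 5c 5c f0) = ba

3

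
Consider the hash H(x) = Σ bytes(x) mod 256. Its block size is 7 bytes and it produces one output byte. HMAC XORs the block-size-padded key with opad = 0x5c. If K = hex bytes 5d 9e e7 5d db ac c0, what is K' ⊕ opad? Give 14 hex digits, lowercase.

01c2bb0187f09c

Key hex bytes 5d 9e e7 5d db ac c0 is exactly B = 7 bytes: K' = 5d 9e e7 5d db ac c0.
XOR each byte with 0x5c: 5d⊕5c=01, 9e⊕5c=c2, e7⊕5c=bb, 5d⊕5c=01, db⊕5c=87, ac⊕5c=f0, c0⊕5c=9c.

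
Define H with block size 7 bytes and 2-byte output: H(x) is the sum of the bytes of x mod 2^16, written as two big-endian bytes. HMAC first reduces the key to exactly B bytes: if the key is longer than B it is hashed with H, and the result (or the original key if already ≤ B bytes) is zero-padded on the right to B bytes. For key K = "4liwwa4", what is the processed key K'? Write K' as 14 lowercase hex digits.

346c6977776134

Key "4liwwa4" = 34 6c 69 77 77 61 34 is exactly B = 7 bytes: K' = 34 6c 69 77 77 61 34.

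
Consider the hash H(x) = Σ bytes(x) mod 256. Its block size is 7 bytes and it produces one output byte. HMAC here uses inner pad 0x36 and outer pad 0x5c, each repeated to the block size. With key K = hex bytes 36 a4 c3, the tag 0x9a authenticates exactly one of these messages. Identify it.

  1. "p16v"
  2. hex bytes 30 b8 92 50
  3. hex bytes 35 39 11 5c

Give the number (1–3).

2

Key hex bytes 36 a4 c3 is 3 bytes ≤ B = 7; zero-pad to 7 bytes: K' = 36 a4 c3 00 00 00 00.
K' ⊕ ipad = 00 92 f5 36 36 36 36; K' ⊕ opad = 6a f8 9f 5c 5c 5c 5c.
m1: inner = H(00 92 f5 36 36 36 36 70 31 36 76) = ac; tag = H(6a f8 9f 5c 5c 5c 5c ac) = 1d
m2: inner = H(00 92 f5 36 36 36 36 30 b8 92 50) = 29; tag = H(6a f8 9f 5c 5c 5c 5c 29) = 9a ← matches
m3: inner = H(00 92 f5 36 36 36 36 35 39 11 5c) = 3a; tag = H(6a f8 9f 5c 5c 5c 5c 3a) = ab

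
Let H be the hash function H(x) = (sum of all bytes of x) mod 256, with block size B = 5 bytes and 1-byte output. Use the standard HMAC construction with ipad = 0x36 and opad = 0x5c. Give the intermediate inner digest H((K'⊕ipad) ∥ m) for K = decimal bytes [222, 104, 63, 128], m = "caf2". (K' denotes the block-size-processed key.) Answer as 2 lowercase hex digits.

Key decimal bytes [222, 104, 63, 128] = de 68 3f 80 is 4 bytes ≤ B = 5; zero-pad to 5 bytes: K' = de 68 3f 80 00.
K' ⊕ ipad = e8 5e 09 b6 36.
Inner input = e8 5e 09 b6 36 ∥ 63 61 66 32.
Inner hash: sum = 232+94+9+182+54+99+97+102+50 = 919; mod 256 = 151 → 97.

97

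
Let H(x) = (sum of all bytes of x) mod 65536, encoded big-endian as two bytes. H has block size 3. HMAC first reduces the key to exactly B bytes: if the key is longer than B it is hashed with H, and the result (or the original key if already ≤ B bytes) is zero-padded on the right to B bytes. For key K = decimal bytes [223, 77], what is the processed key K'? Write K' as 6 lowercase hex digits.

Key decimal bytes [223, 77] = df 4d is 2 bytes ≤ B = 3; zero-pad to 3 bytes: K' = df 4d 00.

df4d00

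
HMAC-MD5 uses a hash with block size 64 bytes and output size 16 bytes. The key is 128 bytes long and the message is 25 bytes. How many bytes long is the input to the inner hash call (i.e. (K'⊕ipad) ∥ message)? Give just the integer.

Key is 128 > 64 bytes, so it is hashed to 16 bytes then zero-padded to 64: |K'| = 64.
Inner input = (K'⊕ipad) ∥ m → 64 + 25 = 89 bytes.

89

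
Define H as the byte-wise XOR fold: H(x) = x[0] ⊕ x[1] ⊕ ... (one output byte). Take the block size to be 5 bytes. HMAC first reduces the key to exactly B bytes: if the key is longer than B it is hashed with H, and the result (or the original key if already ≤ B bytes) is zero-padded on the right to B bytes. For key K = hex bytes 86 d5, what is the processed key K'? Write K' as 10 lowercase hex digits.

Key hex bytes 86 d5 is 2 bytes ≤ B = 5; zero-pad to 5 bytes: K' = 86 d5 00 00 00.

86d5000000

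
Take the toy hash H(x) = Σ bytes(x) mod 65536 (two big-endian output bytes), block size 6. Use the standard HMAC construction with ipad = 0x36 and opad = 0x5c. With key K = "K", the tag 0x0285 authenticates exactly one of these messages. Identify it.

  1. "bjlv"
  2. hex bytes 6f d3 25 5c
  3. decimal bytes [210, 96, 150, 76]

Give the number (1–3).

Key "K" = 4b is 1 byte ≤ B = 6; zero-pad to 6 bytes: K' = 4b 00 00 00 00 00.
K' ⊕ ipad = 7d 36 36 36 36 36; K' ⊕ opad = 17 5c 5c 5c 5c 5c.
m1: inner = H(7d 36 36 36 36 36 62 6a 6c 76) = 03 39; tag = H(17 5c 5c 5c 5c 5c 03 39) = 021f
m2: inner = H(7d 36 36 36 36 36 6f d3 25 5c) = 03 4e; tag = H(17 5c 5c 5c 5c 5c 03 4e) = 0234
m3: inner = H(7d 36 36 36 36 36 d2 60 96 4c) = 03 9f; tag = H(17 5c 5c 5c 5c 5c 03 9f) = 0285 ← matches

3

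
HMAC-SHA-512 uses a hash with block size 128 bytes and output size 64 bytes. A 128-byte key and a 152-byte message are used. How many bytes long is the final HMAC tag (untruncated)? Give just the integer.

64

The tag is one SHA-512 digest: 64 bytes.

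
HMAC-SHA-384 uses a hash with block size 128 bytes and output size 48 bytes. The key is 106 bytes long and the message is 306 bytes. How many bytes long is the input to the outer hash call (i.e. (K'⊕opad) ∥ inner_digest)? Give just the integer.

176

Key is 106 ≤ 128 bytes, zero-padded: |K'| = 128.
Outer input = (K'⊕opad) ∥ H(inner) → 128 + 48 = 176 bytes.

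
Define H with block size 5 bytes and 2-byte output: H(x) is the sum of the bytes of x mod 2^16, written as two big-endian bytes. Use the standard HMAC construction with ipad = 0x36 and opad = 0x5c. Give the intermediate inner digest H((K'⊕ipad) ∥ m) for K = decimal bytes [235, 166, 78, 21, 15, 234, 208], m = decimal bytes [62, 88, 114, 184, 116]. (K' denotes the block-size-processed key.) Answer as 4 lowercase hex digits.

0396

Key decimal bytes [235, 166, 78, 21, 15, 234, 208] = eb a6 4e 15 0f ea d0 is 7 bytes > B = 5, so hash it first: H(key) = 03 bd, then zero-pad to 5 bytes: K' = 03 bd 00 00 00.
K' ⊕ ipad = 35 8b 36 36 36.
Inner input = 35 8b 36 36 36 ∥ 3e 58 72 b8 74.
Inner hash: sum = 53+139+54+54+54+62+88+114+184+116 = 918 → 03 96.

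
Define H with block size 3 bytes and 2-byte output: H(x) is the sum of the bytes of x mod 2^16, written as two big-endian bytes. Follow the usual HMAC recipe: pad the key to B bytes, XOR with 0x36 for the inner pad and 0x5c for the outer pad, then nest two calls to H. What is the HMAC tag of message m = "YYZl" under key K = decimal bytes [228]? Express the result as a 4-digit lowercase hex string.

Key decimal bytes [228] = e4 is 1 byte ≤ B = 3; zero-pad to 3 bytes: K' = e4 00 00.
K' ⊕ ipad = d2 36 36.  K' ⊕ opad = b8 5c 5c.
Inner input = (K'⊕ipad) ∥ m = d2 36 36 ∥ 59 59 5a 6c.
Inner hash: sum = 210+54+54+89+89+90+108 = 694 → 02 b6.
Outer input = (K'⊕opad) ∥ inner = b8 5c 5c ∥ 02 b6.
Outer hash (tag): sum = 184+92+92+2+182 = 552 → 02 28.

0228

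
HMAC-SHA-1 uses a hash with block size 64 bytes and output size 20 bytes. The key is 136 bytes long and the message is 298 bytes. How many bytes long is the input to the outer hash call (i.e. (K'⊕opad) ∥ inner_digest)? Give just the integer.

Key is 136 > 64 bytes, so it is hashed to 20 bytes then zero-padded to 64: |K'| = 64.
Outer input = (K'⊕opad) ∥ H(inner) → 64 + 20 = 84 bytes.

84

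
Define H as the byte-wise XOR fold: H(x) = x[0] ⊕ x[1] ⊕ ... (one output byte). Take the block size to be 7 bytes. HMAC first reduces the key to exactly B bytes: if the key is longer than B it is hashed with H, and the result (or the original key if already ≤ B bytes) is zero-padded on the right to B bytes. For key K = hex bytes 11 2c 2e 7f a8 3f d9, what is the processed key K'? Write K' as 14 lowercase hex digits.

Key hex bytes 11 2c 2e 7f a8 3f d9 is exactly B = 7 bytes: K' = 11 2c 2e 7f a8 3f d9.

112c2e7fa83fd9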